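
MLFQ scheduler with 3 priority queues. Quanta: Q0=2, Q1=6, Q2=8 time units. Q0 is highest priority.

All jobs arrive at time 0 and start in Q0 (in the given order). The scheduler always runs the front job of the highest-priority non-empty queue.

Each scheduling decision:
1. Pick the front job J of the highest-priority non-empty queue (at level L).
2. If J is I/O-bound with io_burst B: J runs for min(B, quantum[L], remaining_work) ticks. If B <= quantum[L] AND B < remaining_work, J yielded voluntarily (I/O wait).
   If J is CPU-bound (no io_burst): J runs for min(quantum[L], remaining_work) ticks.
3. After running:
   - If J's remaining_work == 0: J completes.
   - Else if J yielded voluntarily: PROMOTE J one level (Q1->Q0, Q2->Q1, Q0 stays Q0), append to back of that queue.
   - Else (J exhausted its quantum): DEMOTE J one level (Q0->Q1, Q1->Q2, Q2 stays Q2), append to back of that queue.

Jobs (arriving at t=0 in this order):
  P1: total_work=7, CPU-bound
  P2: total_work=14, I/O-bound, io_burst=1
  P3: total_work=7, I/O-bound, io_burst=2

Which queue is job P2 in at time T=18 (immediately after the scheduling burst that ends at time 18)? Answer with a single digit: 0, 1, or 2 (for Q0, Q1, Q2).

Answer: 0

Derivation:
t=0-2: P1@Q0 runs 2, rem=5, quantum used, demote→Q1. Q0=[P2,P3] Q1=[P1] Q2=[]
t=2-3: P2@Q0 runs 1, rem=13, I/O yield, promote→Q0. Q0=[P3,P2] Q1=[P1] Q2=[]
t=3-5: P3@Q0 runs 2, rem=5, I/O yield, promote→Q0. Q0=[P2,P3] Q1=[P1] Q2=[]
t=5-6: P2@Q0 runs 1, rem=12, I/O yield, promote→Q0. Q0=[P3,P2] Q1=[P1] Q2=[]
t=6-8: P3@Q0 runs 2, rem=3, I/O yield, promote→Q0. Q0=[P2,P3] Q1=[P1] Q2=[]
t=8-9: P2@Q0 runs 1, rem=11, I/O yield, promote→Q0. Q0=[P3,P2] Q1=[P1] Q2=[]
t=9-11: P3@Q0 runs 2, rem=1, I/O yield, promote→Q0. Q0=[P2,P3] Q1=[P1] Q2=[]
t=11-12: P2@Q0 runs 1, rem=10, I/O yield, promote→Q0. Q0=[P3,P2] Q1=[P1] Q2=[]
t=12-13: P3@Q0 runs 1, rem=0, completes. Q0=[P2] Q1=[P1] Q2=[]
t=13-14: P2@Q0 runs 1, rem=9, I/O yield, promote→Q0. Q0=[P2] Q1=[P1] Q2=[]
t=14-15: P2@Q0 runs 1, rem=8, I/O yield, promote→Q0. Q0=[P2] Q1=[P1] Q2=[]
t=15-16: P2@Q0 runs 1, rem=7, I/O yield, promote→Q0. Q0=[P2] Q1=[P1] Q2=[]
t=16-17: P2@Q0 runs 1, rem=6, I/O yield, promote→Q0. Q0=[P2] Q1=[P1] Q2=[]
t=17-18: P2@Q0 runs 1, rem=5, I/O yield, promote→Q0. Q0=[P2] Q1=[P1] Q2=[]
t=18-19: P2@Q0 runs 1, rem=4, I/O yield, promote→Q0. Q0=[P2] Q1=[P1] Q2=[]
t=19-20: P2@Q0 runs 1, rem=3, I/O yield, promote→Q0. Q0=[P2] Q1=[P1] Q2=[]
t=20-21: P2@Q0 runs 1, rem=2, I/O yield, promote→Q0. Q0=[P2] Q1=[P1] Q2=[]
t=21-22: P2@Q0 runs 1, rem=1, I/O yield, promote→Q0. Q0=[P2] Q1=[P1] Q2=[]
t=22-23: P2@Q0 runs 1, rem=0, completes. Q0=[] Q1=[P1] Q2=[]
t=23-28: P1@Q1 runs 5, rem=0, completes. Q0=[] Q1=[] Q2=[]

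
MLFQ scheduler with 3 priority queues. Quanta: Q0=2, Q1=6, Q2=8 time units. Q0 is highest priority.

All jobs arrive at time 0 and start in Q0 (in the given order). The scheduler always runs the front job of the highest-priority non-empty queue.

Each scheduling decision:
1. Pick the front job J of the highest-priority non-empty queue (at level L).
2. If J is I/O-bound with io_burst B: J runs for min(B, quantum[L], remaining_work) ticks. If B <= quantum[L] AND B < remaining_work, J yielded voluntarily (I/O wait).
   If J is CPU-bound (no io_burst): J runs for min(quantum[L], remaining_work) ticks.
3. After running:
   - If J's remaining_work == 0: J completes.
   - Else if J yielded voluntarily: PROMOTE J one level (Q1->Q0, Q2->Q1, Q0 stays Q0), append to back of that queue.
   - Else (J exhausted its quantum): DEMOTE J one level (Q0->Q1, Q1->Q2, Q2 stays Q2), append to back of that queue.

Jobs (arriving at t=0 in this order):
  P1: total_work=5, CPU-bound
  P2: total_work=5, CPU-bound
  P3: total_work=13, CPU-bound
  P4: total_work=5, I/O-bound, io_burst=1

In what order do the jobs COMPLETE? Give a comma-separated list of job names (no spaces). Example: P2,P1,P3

Answer: P4,P1,P2,P3

Derivation:
t=0-2: P1@Q0 runs 2, rem=3, quantum used, demote→Q1. Q0=[P2,P3,P4] Q1=[P1] Q2=[]
t=2-4: P2@Q0 runs 2, rem=3, quantum used, demote→Q1. Q0=[P3,P4] Q1=[P1,P2] Q2=[]
t=4-6: P3@Q0 runs 2, rem=11, quantum used, demote→Q1. Q0=[P4] Q1=[P1,P2,P3] Q2=[]
t=6-7: P4@Q0 runs 1, rem=4, I/O yield, promote→Q0. Q0=[P4] Q1=[P1,P2,P3] Q2=[]
t=7-8: P4@Q0 runs 1, rem=3, I/O yield, promote→Q0. Q0=[P4] Q1=[P1,P2,P3] Q2=[]
t=8-9: P4@Q0 runs 1, rem=2, I/O yield, promote→Q0. Q0=[P4] Q1=[P1,P2,P3] Q2=[]
t=9-10: P4@Q0 runs 1, rem=1, I/O yield, promote→Q0. Q0=[P4] Q1=[P1,P2,P3] Q2=[]
t=10-11: P4@Q0 runs 1, rem=0, completes. Q0=[] Q1=[P1,P2,P3] Q2=[]
t=11-14: P1@Q1 runs 3, rem=0, completes. Q0=[] Q1=[P2,P3] Q2=[]
t=14-17: P2@Q1 runs 3, rem=0, completes. Q0=[] Q1=[P3] Q2=[]
t=17-23: P3@Q1 runs 6, rem=5, quantum used, demote→Q2. Q0=[] Q1=[] Q2=[P3]
t=23-28: P3@Q2 runs 5, rem=0, completes. Q0=[] Q1=[] Q2=[]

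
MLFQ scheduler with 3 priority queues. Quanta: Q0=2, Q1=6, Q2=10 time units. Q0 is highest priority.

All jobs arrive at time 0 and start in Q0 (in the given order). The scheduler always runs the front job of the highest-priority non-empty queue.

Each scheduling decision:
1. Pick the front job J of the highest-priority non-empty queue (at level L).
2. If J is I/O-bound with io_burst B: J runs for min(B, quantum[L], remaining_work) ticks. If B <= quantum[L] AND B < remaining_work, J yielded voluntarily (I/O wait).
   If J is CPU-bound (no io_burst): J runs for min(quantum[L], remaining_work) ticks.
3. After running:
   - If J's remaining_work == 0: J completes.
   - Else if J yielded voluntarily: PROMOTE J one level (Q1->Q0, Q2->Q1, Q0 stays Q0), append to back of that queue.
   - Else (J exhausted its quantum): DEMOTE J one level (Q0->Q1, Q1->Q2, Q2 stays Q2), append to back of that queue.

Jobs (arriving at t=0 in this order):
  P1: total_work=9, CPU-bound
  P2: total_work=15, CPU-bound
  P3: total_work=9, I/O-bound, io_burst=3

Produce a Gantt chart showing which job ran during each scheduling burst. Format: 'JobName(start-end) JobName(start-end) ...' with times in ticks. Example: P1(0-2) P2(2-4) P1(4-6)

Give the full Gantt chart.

t=0-2: P1@Q0 runs 2, rem=7, quantum used, demote→Q1. Q0=[P2,P3] Q1=[P1] Q2=[]
t=2-4: P2@Q0 runs 2, rem=13, quantum used, demote→Q1. Q0=[P3] Q1=[P1,P2] Q2=[]
t=4-6: P3@Q0 runs 2, rem=7, quantum used, demote→Q1. Q0=[] Q1=[P1,P2,P3] Q2=[]
t=6-12: P1@Q1 runs 6, rem=1, quantum used, demote→Q2. Q0=[] Q1=[P2,P3] Q2=[P1]
t=12-18: P2@Q1 runs 6, rem=7, quantum used, demote→Q2. Q0=[] Q1=[P3] Q2=[P1,P2]
t=18-21: P3@Q1 runs 3, rem=4, I/O yield, promote→Q0. Q0=[P3] Q1=[] Q2=[P1,P2]
t=21-23: P3@Q0 runs 2, rem=2, quantum used, demote→Q1. Q0=[] Q1=[P3] Q2=[P1,P2]
t=23-25: P3@Q1 runs 2, rem=0, completes. Q0=[] Q1=[] Q2=[P1,P2]
t=25-26: P1@Q2 runs 1, rem=0, completes. Q0=[] Q1=[] Q2=[P2]
t=26-33: P2@Q2 runs 7, rem=0, completes. Q0=[] Q1=[] Q2=[]

Answer: P1(0-2) P2(2-4) P3(4-6) P1(6-12) P2(12-18) P3(18-21) P3(21-23) P3(23-25) P1(25-26) P2(26-33)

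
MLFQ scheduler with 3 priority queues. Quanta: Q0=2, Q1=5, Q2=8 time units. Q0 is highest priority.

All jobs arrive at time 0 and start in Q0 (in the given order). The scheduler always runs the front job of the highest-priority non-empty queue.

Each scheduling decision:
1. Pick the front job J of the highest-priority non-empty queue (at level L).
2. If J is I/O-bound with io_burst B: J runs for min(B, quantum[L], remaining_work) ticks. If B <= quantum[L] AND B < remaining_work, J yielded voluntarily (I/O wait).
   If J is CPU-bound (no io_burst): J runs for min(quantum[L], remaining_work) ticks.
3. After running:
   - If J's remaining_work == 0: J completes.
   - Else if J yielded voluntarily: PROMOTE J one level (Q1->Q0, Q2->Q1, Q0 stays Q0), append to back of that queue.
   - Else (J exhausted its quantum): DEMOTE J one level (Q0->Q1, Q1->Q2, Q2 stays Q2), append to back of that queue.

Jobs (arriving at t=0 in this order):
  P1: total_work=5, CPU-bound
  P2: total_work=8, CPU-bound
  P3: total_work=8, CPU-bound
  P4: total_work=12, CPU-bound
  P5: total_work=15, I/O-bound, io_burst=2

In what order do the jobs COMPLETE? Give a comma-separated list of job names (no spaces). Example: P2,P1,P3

Answer: P5,P1,P2,P3,P4

Derivation:
t=0-2: P1@Q0 runs 2, rem=3, quantum used, demote→Q1. Q0=[P2,P3,P4,P5] Q1=[P1] Q2=[]
t=2-4: P2@Q0 runs 2, rem=6, quantum used, demote→Q1. Q0=[P3,P4,P5] Q1=[P1,P2] Q2=[]
t=4-6: P3@Q0 runs 2, rem=6, quantum used, demote→Q1. Q0=[P4,P5] Q1=[P1,P2,P3] Q2=[]
t=6-8: P4@Q0 runs 2, rem=10, quantum used, demote→Q1. Q0=[P5] Q1=[P1,P2,P3,P4] Q2=[]
t=8-10: P5@Q0 runs 2, rem=13, I/O yield, promote→Q0. Q0=[P5] Q1=[P1,P2,P3,P4] Q2=[]
t=10-12: P5@Q0 runs 2, rem=11, I/O yield, promote→Q0. Q0=[P5] Q1=[P1,P2,P3,P4] Q2=[]
t=12-14: P5@Q0 runs 2, rem=9, I/O yield, promote→Q0. Q0=[P5] Q1=[P1,P2,P3,P4] Q2=[]
t=14-16: P5@Q0 runs 2, rem=7, I/O yield, promote→Q0. Q0=[P5] Q1=[P1,P2,P3,P4] Q2=[]
t=16-18: P5@Q0 runs 2, rem=5, I/O yield, promote→Q0. Q0=[P5] Q1=[P1,P2,P3,P4] Q2=[]
t=18-20: P5@Q0 runs 2, rem=3, I/O yield, promote→Q0. Q0=[P5] Q1=[P1,P2,P3,P4] Q2=[]
t=20-22: P5@Q0 runs 2, rem=1, I/O yield, promote→Q0. Q0=[P5] Q1=[P1,P2,P3,P4] Q2=[]
t=22-23: P5@Q0 runs 1, rem=0, completes. Q0=[] Q1=[P1,P2,P3,P4] Q2=[]
t=23-26: P1@Q1 runs 3, rem=0, completes. Q0=[] Q1=[P2,P3,P4] Q2=[]
t=26-31: P2@Q1 runs 5, rem=1, quantum used, demote→Q2. Q0=[] Q1=[P3,P4] Q2=[P2]
t=31-36: P3@Q1 runs 5, rem=1, quantum used, demote→Q2. Q0=[] Q1=[P4] Q2=[P2,P3]
t=36-41: P4@Q1 runs 5, rem=5, quantum used, demote→Q2. Q0=[] Q1=[] Q2=[P2,P3,P4]
t=41-42: P2@Q2 runs 1, rem=0, completes. Q0=[] Q1=[] Q2=[P3,P4]
t=42-43: P3@Q2 runs 1, rem=0, completes. Q0=[] Q1=[] Q2=[P4]
t=43-48: P4@Q2 runs 5, rem=0, completes. Q0=[] Q1=[] Q2=[]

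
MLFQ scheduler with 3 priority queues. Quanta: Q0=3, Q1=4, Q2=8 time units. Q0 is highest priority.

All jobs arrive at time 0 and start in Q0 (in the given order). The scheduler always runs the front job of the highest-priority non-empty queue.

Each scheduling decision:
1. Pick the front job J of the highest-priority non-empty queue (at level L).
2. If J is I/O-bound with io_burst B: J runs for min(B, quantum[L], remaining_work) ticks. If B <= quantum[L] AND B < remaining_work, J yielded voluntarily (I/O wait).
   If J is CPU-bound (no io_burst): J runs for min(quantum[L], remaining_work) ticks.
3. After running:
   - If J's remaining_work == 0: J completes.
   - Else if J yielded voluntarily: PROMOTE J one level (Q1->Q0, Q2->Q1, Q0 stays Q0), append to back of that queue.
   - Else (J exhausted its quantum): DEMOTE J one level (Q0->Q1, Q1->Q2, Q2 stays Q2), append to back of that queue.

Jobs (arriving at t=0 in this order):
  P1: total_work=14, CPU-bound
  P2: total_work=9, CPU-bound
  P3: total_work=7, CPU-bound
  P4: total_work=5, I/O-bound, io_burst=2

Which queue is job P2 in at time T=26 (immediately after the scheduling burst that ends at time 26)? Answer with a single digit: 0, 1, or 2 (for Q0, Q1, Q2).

Answer: 2

Derivation:
t=0-3: P1@Q0 runs 3, rem=11, quantum used, demote→Q1. Q0=[P2,P3,P4] Q1=[P1] Q2=[]
t=3-6: P2@Q0 runs 3, rem=6, quantum used, demote→Q1. Q0=[P3,P4] Q1=[P1,P2] Q2=[]
t=6-9: P3@Q0 runs 3, rem=4, quantum used, demote→Q1. Q0=[P4] Q1=[P1,P2,P3] Q2=[]
t=9-11: P4@Q0 runs 2, rem=3, I/O yield, promote→Q0. Q0=[P4] Q1=[P1,P2,P3] Q2=[]
t=11-13: P4@Q0 runs 2, rem=1, I/O yield, promote→Q0. Q0=[P4] Q1=[P1,P2,P3] Q2=[]
t=13-14: P4@Q0 runs 1, rem=0, completes. Q0=[] Q1=[P1,P2,P3] Q2=[]
t=14-18: P1@Q1 runs 4, rem=7, quantum used, demote→Q2. Q0=[] Q1=[P2,P3] Q2=[P1]
t=18-22: P2@Q1 runs 4, rem=2, quantum used, demote→Q2. Q0=[] Q1=[P3] Q2=[P1,P2]
t=22-26: P3@Q1 runs 4, rem=0, completes. Q0=[] Q1=[] Q2=[P1,P2]
t=26-33: P1@Q2 runs 7, rem=0, completes. Q0=[] Q1=[] Q2=[P2]
t=33-35: P2@Q2 runs 2, rem=0, completes. Q0=[] Q1=[] Q2=[]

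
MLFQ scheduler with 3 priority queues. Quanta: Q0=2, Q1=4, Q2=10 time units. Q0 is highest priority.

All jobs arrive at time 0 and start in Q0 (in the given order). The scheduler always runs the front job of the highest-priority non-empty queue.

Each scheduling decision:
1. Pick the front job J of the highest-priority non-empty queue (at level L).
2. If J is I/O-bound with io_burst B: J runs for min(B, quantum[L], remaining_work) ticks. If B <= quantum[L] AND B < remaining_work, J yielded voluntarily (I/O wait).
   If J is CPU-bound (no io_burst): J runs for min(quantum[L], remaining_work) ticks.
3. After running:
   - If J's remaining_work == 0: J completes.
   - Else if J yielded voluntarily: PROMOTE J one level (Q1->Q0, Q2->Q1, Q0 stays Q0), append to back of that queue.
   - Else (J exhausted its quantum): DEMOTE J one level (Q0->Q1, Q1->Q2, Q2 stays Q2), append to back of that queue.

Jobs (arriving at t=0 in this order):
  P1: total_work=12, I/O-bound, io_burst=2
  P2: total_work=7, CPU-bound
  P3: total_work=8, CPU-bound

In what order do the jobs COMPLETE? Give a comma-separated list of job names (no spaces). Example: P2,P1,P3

t=0-2: P1@Q0 runs 2, rem=10, I/O yield, promote→Q0. Q0=[P2,P3,P1] Q1=[] Q2=[]
t=2-4: P2@Q0 runs 2, rem=5, quantum used, demote→Q1. Q0=[P3,P1] Q1=[P2] Q2=[]
t=4-6: P3@Q0 runs 2, rem=6, quantum used, demote→Q1. Q0=[P1] Q1=[P2,P3] Q2=[]
t=6-8: P1@Q0 runs 2, rem=8, I/O yield, promote→Q0. Q0=[P1] Q1=[P2,P3] Q2=[]
t=8-10: P1@Q0 runs 2, rem=6, I/O yield, promote→Q0. Q0=[P1] Q1=[P2,P3] Q2=[]
t=10-12: P1@Q0 runs 2, rem=4, I/O yield, promote→Q0. Q0=[P1] Q1=[P2,P3] Q2=[]
t=12-14: P1@Q0 runs 2, rem=2, I/O yield, promote→Q0. Q0=[P1] Q1=[P2,P3] Q2=[]
t=14-16: P1@Q0 runs 2, rem=0, completes. Q0=[] Q1=[P2,P3] Q2=[]
t=16-20: P2@Q1 runs 4, rem=1, quantum used, demote→Q2. Q0=[] Q1=[P3] Q2=[P2]
t=20-24: P3@Q1 runs 4, rem=2, quantum used, demote→Q2. Q0=[] Q1=[] Q2=[P2,P3]
t=24-25: P2@Q2 runs 1, rem=0, completes. Q0=[] Q1=[] Q2=[P3]
t=25-27: P3@Q2 runs 2, rem=0, completes. Q0=[] Q1=[] Q2=[]

Answer: P1,P2,P3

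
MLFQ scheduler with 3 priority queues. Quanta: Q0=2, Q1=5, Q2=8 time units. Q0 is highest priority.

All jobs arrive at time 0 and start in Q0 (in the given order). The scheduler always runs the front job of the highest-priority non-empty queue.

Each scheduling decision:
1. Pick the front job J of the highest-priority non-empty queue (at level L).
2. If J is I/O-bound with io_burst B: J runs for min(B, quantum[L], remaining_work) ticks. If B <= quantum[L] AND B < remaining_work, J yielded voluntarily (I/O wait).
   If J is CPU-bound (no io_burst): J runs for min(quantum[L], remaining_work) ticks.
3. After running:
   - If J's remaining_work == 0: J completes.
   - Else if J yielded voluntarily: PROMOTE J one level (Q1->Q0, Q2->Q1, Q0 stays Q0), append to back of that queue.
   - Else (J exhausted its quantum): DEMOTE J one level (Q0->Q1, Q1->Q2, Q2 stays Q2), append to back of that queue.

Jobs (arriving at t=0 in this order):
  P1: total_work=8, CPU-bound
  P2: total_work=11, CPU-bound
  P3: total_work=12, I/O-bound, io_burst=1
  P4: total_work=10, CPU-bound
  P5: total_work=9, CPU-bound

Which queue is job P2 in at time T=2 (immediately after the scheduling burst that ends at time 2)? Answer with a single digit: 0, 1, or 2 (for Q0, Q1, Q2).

Answer: 0

Derivation:
t=0-2: P1@Q0 runs 2, rem=6, quantum used, demote→Q1. Q0=[P2,P3,P4,P5] Q1=[P1] Q2=[]
t=2-4: P2@Q0 runs 2, rem=9, quantum used, demote→Q1. Q0=[P3,P4,P5] Q1=[P1,P2] Q2=[]
t=4-5: P3@Q0 runs 1, rem=11, I/O yield, promote→Q0. Q0=[P4,P5,P3] Q1=[P1,P2] Q2=[]
t=5-7: P4@Q0 runs 2, rem=8, quantum used, demote→Q1. Q0=[P5,P3] Q1=[P1,P2,P4] Q2=[]
t=7-9: P5@Q0 runs 2, rem=7, quantum used, demote→Q1. Q0=[P3] Q1=[P1,P2,P4,P5] Q2=[]
t=9-10: P3@Q0 runs 1, rem=10, I/O yield, promote→Q0. Q0=[P3] Q1=[P1,P2,P4,P5] Q2=[]
t=10-11: P3@Q0 runs 1, rem=9, I/O yield, promote→Q0. Q0=[P3] Q1=[P1,P2,P4,P5] Q2=[]
t=11-12: P3@Q0 runs 1, rem=8, I/O yield, promote→Q0. Q0=[P3] Q1=[P1,P2,P4,P5] Q2=[]
t=12-13: P3@Q0 runs 1, rem=7, I/O yield, promote→Q0. Q0=[P3] Q1=[P1,P2,P4,P5] Q2=[]
t=13-14: P3@Q0 runs 1, rem=6, I/O yield, promote→Q0. Q0=[P3] Q1=[P1,P2,P4,P5] Q2=[]
t=14-15: P3@Q0 runs 1, rem=5, I/O yield, promote→Q0. Q0=[P3] Q1=[P1,P2,P4,P5] Q2=[]
t=15-16: P3@Q0 runs 1, rem=4, I/O yield, promote→Q0. Q0=[P3] Q1=[P1,P2,P4,P5] Q2=[]
t=16-17: P3@Q0 runs 1, rem=3, I/O yield, promote→Q0. Q0=[P3] Q1=[P1,P2,P4,P5] Q2=[]
t=17-18: P3@Q0 runs 1, rem=2, I/O yield, promote→Q0. Q0=[P3] Q1=[P1,P2,P4,P5] Q2=[]
t=18-19: P3@Q0 runs 1, rem=1, I/O yield, promote→Q0. Q0=[P3] Q1=[P1,P2,P4,P5] Q2=[]
t=19-20: P3@Q0 runs 1, rem=0, completes. Q0=[] Q1=[P1,P2,P4,P5] Q2=[]
t=20-25: P1@Q1 runs 5, rem=1, quantum used, demote→Q2. Q0=[] Q1=[P2,P4,P5] Q2=[P1]
t=25-30: P2@Q1 runs 5, rem=4, quantum used, demote→Q2. Q0=[] Q1=[P4,P5] Q2=[P1,P2]
t=30-35: P4@Q1 runs 5, rem=3, quantum used, demote→Q2. Q0=[] Q1=[P5] Q2=[P1,P2,P4]
t=35-40: P5@Q1 runs 5, rem=2, quantum used, demote→Q2. Q0=[] Q1=[] Q2=[P1,P2,P4,P5]
t=40-41: P1@Q2 runs 1, rem=0, completes. Q0=[] Q1=[] Q2=[P2,P4,P5]
t=41-45: P2@Q2 runs 4, rem=0, completes. Q0=[] Q1=[] Q2=[P4,P5]
t=45-48: P4@Q2 runs 3, rem=0, completes. Q0=[] Q1=[] Q2=[P5]
t=48-50: P5@Q2 runs 2, rem=0, completes. Q0=[] Q1=[] Q2=[]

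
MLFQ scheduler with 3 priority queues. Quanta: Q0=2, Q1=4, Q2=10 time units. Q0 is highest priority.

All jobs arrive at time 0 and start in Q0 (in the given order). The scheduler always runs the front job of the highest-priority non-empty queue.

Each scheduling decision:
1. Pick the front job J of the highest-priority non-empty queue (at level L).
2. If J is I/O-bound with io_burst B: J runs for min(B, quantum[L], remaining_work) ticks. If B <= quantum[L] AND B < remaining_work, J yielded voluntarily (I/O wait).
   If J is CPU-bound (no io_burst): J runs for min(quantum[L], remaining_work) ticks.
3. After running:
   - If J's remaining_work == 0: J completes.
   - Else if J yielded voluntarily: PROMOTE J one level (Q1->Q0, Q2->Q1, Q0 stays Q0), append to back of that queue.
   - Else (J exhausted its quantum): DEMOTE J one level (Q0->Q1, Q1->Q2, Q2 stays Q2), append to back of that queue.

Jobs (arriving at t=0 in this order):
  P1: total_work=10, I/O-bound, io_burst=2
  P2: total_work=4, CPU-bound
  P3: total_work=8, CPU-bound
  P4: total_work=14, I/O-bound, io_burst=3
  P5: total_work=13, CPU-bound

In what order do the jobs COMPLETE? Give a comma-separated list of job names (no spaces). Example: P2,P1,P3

Answer: P1,P2,P4,P3,P5

Derivation:
t=0-2: P1@Q0 runs 2, rem=8, I/O yield, promote→Q0. Q0=[P2,P3,P4,P5,P1] Q1=[] Q2=[]
t=2-4: P2@Q0 runs 2, rem=2, quantum used, demote→Q1. Q0=[P3,P4,P5,P1] Q1=[P2] Q2=[]
t=4-6: P3@Q0 runs 2, rem=6, quantum used, demote→Q1. Q0=[P4,P5,P1] Q1=[P2,P3] Q2=[]
t=6-8: P4@Q0 runs 2, rem=12, quantum used, demote→Q1. Q0=[P5,P1] Q1=[P2,P3,P4] Q2=[]
t=8-10: P5@Q0 runs 2, rem=11, quantum used, demote→Q1. Q0=[P1] Q1=[P2,P3,P4,P5] Q2=[]
t=10-12: P1@Q0 runs 2, rem=6, I/O yield, promote→Q0. Q0=[P1] Q1=[P2,P3,P4,P5] Q2=[]
t=12-14: P1@Q0 runs 2, rem=4, I/O yield, promote→Q0. Q0=[P1] Q1=[P2,P3,P4,P5] Q2=[]
t=14-16: P1@Q0 runs 2, rem=2, I/O yield, promote→Q0. Q0=[P1] Q1=[P2,P3,P4,P5] Q2=[]
t=16-18: P1@Q0 runs 2, rem=0, completes. Q0=[] Q1=[P2,P3,P4,P5] Q2=[]
t=18-20: P2@Q1 runs 2, rem=0, completes. Q0=[] Q1=[P3,P4,P5] Q2=[]
t=20-24: P3@Q1 runs 4, rem=2, quantum used, demote→Q2. Q0=[] Q1=[P4,P5] Q2=[P3]
t=24-27: P4@Q1 runs 3, rem=9, I/O yield, promote→Q0. Q0=[P4] Q1=[P5] Q2=[P3]
t=27-29: P4@Q0 runs 2, rem=7, quantum used, demote→Q1. Q0=[] Q1=[P5,P4] Q2=[P3]
t=29-33: P5@Q1 runs 4, rem=7, quantum used, demote→Q2. Q0=[] Q1=[P4] Q2=[P3,P5]
t=33-36: P4@Q1 runs 3, rem=4, I/O yield, promote→Q0. Q0=[P4] Q1=[] Q2=[P3,P5]
t=36-38: P4@Q0 runs 2, rem=2, quantum used, demote→Q1. Q0=[] Q1=[P4] Q2=[P3,P5]
t=38-40: P4@Q1 runs 2, rem=0, completes. Q0=[] Q1=[] Q2=[P3,P5]
t=40-42: P3@Q2 runs 2, rem=0, completes. Q0=[] Q1=[] Q2=[P5]
t=42-49: P5@Q2 runs 7, rem=0, completes. Q0=[] Q1=[] Q2=[]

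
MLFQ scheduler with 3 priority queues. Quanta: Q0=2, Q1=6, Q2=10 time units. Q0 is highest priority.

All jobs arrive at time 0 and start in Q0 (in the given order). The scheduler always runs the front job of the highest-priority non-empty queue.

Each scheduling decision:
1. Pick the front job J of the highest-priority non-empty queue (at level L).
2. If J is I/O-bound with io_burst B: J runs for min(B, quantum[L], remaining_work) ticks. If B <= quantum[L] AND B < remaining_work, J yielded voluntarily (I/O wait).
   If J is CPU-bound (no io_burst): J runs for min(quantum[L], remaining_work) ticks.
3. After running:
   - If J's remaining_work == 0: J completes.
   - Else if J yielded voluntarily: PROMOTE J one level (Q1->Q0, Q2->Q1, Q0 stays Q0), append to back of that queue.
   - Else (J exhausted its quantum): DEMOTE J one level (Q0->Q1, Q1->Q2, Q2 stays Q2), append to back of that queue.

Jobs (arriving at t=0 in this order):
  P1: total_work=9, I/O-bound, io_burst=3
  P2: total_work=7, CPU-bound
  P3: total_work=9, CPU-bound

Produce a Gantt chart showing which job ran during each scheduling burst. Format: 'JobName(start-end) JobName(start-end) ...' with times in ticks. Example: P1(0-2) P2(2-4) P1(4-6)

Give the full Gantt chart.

t=0-2: P1@Q0 runs 2, rem=7, quantum used, demote→Q1. Q0=[P2,P3] Q1=[P1] Q2=[]
t=2-4: P2@Q0 runs 2, rem=5, quantum used, demote→Q1. Q0=[P3] Q1=[P1,P2] Q2=[]
t=4-6: P3@Q0 runs 2, rem=7, quantum used, demote→Q1. Q0=[] Q1=[P1,P2,P3] Q2=[]
t=6-9: P1@Q1 runs 3, rem=4, I/O yield, promote→Q0. Q0=[P1] Q1=[P2,P3] Q2=[]
t=9-11: P1@Q0 runs 2, rem=2, quantum used, demote→Q1. Q0=[] Q1=[P2,P3,P1] Q2=[]
t=11-16: P2@Q1 runs 5, rem=0, completes. Q0=[] Q1=[P3,P1] Q2=[]
t=16-22: P3@Q1 runs 6, rem=1, quantum used, demote→Q2. Q0=[] Q1=[P1] Q2=[P3]
t=22-24: P1@Q1 runs 2, rem=0, completes. Q0=[] Q1=[] Q2=[P3]
t=24-25: P3@Q2 runs 1, rem=0, completes. Q0=[] Q1=[] Q2=[]

Answer: P1(0-2) P2(2-4) P3(4-6) P1(6-9) P1(9-11) P2(11-16) P3(16-22) P1(22-24) P3(24-25)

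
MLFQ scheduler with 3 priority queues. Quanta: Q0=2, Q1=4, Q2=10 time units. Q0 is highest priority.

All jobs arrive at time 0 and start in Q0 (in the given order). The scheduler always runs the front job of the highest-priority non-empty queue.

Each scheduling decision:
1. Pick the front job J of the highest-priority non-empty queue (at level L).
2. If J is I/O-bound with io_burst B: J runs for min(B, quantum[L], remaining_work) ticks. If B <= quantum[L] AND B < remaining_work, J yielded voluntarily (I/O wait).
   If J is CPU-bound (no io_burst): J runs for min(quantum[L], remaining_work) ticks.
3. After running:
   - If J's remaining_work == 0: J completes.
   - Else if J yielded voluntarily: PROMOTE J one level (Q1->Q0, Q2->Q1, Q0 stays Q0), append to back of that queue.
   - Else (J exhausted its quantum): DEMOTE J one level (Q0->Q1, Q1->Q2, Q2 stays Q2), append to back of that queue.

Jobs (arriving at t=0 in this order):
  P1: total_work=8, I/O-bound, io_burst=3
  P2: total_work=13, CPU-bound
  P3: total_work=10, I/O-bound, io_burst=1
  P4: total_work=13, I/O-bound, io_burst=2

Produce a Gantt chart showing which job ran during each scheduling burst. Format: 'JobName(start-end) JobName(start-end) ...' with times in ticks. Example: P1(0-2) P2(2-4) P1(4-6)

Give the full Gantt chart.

Answer: P1(0-2) P2(2-4) P3(4-5) P4(5-7) P3(7-8) P4(8-10) P3(10-11) P4(11-13) P3(13-14) P4(14-16) P3(16-17) P4(17-19) P3(19-20) P4(20-22) P3(22-23) P4(23-24) P3(24-25) P3(25-26) P3(26-27) P1(27-30) P1(30-32) P2(32-36) P1(36-37) P2(37-44)

Derivation:
t=0-2: P1@Q0 runs 2, rem=6, quantum used, demote→Q1. Q0=[P2,P3,P4] Q1=[P1] Q2=[]
t=2-4: P2@Q0 runs 2, rem=11, quantum used, demote→Q1. Q0=[P3,P4] Q1=[P1,P2] Q2=[]
t=4-5: P3@Q0 runs 1, rem=9, I/O yield, promote→Q0. Q0=[P4,P3] Q1=[P1,P2] Q2=[]
t=5-7: P4@Q0 runs 2, rem=11, I/O yield, promote→Q0. Q0=[P3,P4] Q1=[P1,P2] Q2=[]
t=7-8: P3@Q0 runs 1, rem=8, I/O yield, promote→Q0. Q0=[P4,P3] Q1=[P1,P2] Q2=[]
t=8-10: P4@Q0 runs 2, rem=9, I/O yield, promote→Q0. Q0=[P3,P4] Q1=[P1,P2] Q2=[]
t=10-11: P3@Q0 runs 1, rem=7, I/O yield, promote→Q0. Q0=[P4,P3] Q1=[P1,P2] Q2=[]
t=11-13: P4@Q0 runs 2, rem=7, I/O yield, promote→Q0. Q0=[P3,P4] Q1=[P1,P2] Q2=[]
t=13-14: P3@Q0 runs 1, rem=6, I/O yield, promote→Q0. Q0=[P4,P3] Q1=[P1,P2] Q2=[]
t=14-16: P4@Q0 runs 2, rem=5, I/O yield, promote→Q0. Q0=[P3,P4] Q1=[P1,P2] Q2=[]
t=16-17: P3@Q0 runs 1, rem=5, I/O yield, promote→Q0. Q0=[P4,P3] Q1=[P1,P2] Q2=[]
t=17-19: P4@Q0 runs 2, rem=3, I/O yield, promote→Q0. Q0=[P3,P4] Q1=[P1,P2] Q2=[]
t=19-20: P3@Q0 runs 1, rem=4, I/O yield, promote→Q0. Q0=[P4,P3] Q1=[P1,P2] Q2=[]
t=20-22: P4@Q0 runs 2, rem=1, I/O yield, promote→Q0. Q0=[P3,P4] Q1=[P1,P2] Q2=[]
t=22-23: P3@Q0 runs 1, rem=3, I/O yield, promote→Q0. Q0=[P4,P3] Q1=[P1,P2] Q2=[]
t=23-24: P4@Q0 runs 1, rem=0, completes. Q0=[P3] Q1=[P1,P2] Q2=[]
t=24-25: P3@Q0 runs 1, rem=2, I/O yield, promote→Q0. Q0=[P3] Q1=[P1,P2] Q2=[]
t=25-26: P3@Q0 runs 1, rem=1, I/O yield, promote→Q0. Q0=[P3] Q1=[P1,P2] Q2=[]
t=26-27: P3@Q0 runs 1, rem=0, completes. Q0=[] Q1=[P1,P2] Q2=[]
t=27-30: P1@Q1 runs 3, rem=3, I/O yield, promote→Q0. Q0=[P1] Q1=[P2] Q2=[]
t=30-32: P1@Q0 runs 2, rem=1, quantum used, demote→Q1. Q0=[] Q1=[P2,P1] Q2=[]
t=32-36: P2@Q1 runs 4, rem=7, quantum used, demote→Q2. Q0=[] Q1=[P1] Q2=[P2]
t=36-37: P1@Q1 runs 1, rem=0, completes. Q0=[] Q1=[] Q2=[P2]
t=37-44: P2@Q2 runs 7, rem=0, completes. Q0=[] Q1=[] Q2=[]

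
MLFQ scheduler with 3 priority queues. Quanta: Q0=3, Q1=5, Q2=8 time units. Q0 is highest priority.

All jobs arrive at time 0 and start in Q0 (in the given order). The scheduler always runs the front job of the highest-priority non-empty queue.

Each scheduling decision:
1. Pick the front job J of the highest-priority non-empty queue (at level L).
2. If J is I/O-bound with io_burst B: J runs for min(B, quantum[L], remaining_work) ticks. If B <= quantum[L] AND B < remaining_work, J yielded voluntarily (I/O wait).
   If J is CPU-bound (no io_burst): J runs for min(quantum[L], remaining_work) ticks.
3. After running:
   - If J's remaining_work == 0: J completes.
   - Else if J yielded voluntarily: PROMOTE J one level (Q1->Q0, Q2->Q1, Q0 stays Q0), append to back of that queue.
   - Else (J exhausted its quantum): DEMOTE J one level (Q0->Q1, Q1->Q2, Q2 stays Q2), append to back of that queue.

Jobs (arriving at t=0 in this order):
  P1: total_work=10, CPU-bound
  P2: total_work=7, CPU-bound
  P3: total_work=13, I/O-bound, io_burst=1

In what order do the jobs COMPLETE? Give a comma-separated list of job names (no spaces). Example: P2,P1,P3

Answer: P3,P2,P1

Derivation:
t=0-3: P1@Q0 runs 3, rem=7, quantum used, demote→Q1. Q0=[P2,P3] Q1=[P1] Q2=[]
t=3-6: P2@Q0 runs 3, rem=4, quantum used, demote→Q1. Q0=[P3] Q1=[P1,P2] Q2=[]
t=6-7: P3@Q0 runs 1, rem=12, I/O yield, promote→Q0. Q0=[P3] Q1=[P1,P2] Q2=[]
t=7-8: P3@Q0 runs 1, rem=11, I/O yield, promote→Q0. Q0=[P3] Q1=[P1,P2] Q2=[]
t=8-9: P3@Q0 runs 1, rem=10, I/O yield, promote→Q0. Q0=[P3] Q1=[P1,P2] Q2=[]
t=9-10: P3@Q0 runs 1, rem=9, I/O yield, promote→Q0. Q0=[P3] Q1=[P1,P2] Q2=[]
t=10-11: P3@Q0 runs 1, rem=8, I/O yield, promote→Q0. Q0=[P3] Q1=[P1,P2] Q2=[]
t=11-12: P3@Q0 runs 1, rem=7, I/O yield, promote→Q0. Q0=[P3] Q1=[P1,P2] Q2=[]
t=12-13: P3@Q0 runs 1, rem=6, I/O yield, promote→Q0. Q0=[P3] Q1=[P1,P2] Q2=[]
t=13-14: P3@Q0 runs 1, rem=5, I/O yield, promote→Q0. Q0=[P3] Q1=[P1,P2] Q2=[]
t=14-15: P3@Q0 runs 1, rem=4, I/O yield, promote→Q0. Q0=[P3] Q1=[P1,P2] Q2=[]
t=15-16: P3@Q0 runs 1, rem=3, I/O yield, promote→Q0. Q0=[P3] Q1=[P1,P2] Q2=[]
t=16-17: P3@Q0 runs 1, rem=2, I/O yield, promote→Q0. Q0=[P3] Q1=[P1,P2] Q2=[]
t=17-18: P3@Q0 runs 1, rem=1, I/O yield, promote→Q0. Q0=[P3] Q1=[P1,P2] Q2=[]
t=18-19: P3@Q0 runs 1, rem=0, completes. Q0=[] Q1=[P1,P2] Q2=[]
t=19-24: P1@Q1 runs 5, rem=2, quantum used, demote→Q2. Q0=[] Q1=[P2] Q2=[P1]
t=24-28: P2@Q1 runs 4, rem=0, completes. Q0=[] Q1=[] Q2=[P1]
t=28-30: P1@Q2 runs 2, rem=0, completes. Q0=[] Q1=[] Q2=[]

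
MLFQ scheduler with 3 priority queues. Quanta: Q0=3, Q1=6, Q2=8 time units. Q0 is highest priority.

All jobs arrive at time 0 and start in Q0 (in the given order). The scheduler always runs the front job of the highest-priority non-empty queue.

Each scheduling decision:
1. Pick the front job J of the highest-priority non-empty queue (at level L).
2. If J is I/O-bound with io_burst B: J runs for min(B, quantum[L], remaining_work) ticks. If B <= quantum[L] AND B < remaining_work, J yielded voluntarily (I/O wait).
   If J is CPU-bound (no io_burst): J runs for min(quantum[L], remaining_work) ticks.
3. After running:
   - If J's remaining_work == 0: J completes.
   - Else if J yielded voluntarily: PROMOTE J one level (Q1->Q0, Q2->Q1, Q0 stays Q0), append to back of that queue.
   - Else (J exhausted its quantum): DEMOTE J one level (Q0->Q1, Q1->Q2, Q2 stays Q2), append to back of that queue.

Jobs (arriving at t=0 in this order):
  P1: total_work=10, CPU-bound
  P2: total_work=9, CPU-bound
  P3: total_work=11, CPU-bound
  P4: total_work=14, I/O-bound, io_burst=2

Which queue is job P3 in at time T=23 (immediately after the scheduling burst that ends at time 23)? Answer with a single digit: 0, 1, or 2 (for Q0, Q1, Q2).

t=0-3: P1@Q0 runs 3, rem=7, quantum used, demote→Q1. Q0=[P2,P3,P4] Q1=[P1] Q2=[]
t=3-6: P2@Q0 runs 3, rem=6, quantum used, demote→Q1. Q0=[P3,P4] Q1=[P1,P2] Q2=[]
t=6-9: P3@Q0 runs 3, rem=8, quantum used, demote→Q1. Q0=[P4] Q1=[P1,P2,P3] Q2=[]
t=9-11: P4@Q0 runs 2, rem=12, I/O yield, promote→Q0. Q0=[P4] Q1=[P1,P2,P3] Q2=[]
t=11-13: P4@Q0 runs 2, rem=10, I/O yield, promote→Q0. Q0=[P4] Q1=[P1,P2,P3] Q2=[]
t=13-15: P4@Q0 runs 2, rem=8, I/O yield, promote→Q0. Q0=[P4] Q1=[P1,P2,P3] Q2=[]
t=15-17: P4@Q0 runs 2, rem=6, I/O yield, promote→Q0. Q0=[P4] Q1=[P1,P2,P3] Q2=[]
t=17-19: P4@Q0 runs 2, rem=4, I/O yield, promote→Q0. Q0=[P4] Q1=[P1,P2,P3] Q2=[]
t=19-21: P4@Q0 runs 2, rem=2, I/O yield, promote→Q0. Q0=[P4] Q1=[P1,P2,P3] Q2=[]
t=21-23: P4@Q0 runs 2, rem=0, completes. Q0=[] Q1=[P1,P2,P3] Q2=[]
t=23-29: P1@Q1 runs 6, rem=1, quantum used, demote→Q2. Q0=[] Q1=[P2,P3] Q2=[P1]
t=29-35: P2@Q1 runs 6, rem=0, completes. Q0=[] Q1=[P3] Q2=[P1]
t=35-41: P3@Q1 runs 6, rem=2, quantum used, demote→Q2. Q0=[] Q1=[] Q2=[P1,P3]
t=41-42: P1@Q2 runs 1, rem=0, completes. Q0=[] Q1=[] Q2=[P3]
t=42-44: P3@Q2 runs 2, rem=0, completes. Q0=[] Q1=[] Q2=[]

Answer: 1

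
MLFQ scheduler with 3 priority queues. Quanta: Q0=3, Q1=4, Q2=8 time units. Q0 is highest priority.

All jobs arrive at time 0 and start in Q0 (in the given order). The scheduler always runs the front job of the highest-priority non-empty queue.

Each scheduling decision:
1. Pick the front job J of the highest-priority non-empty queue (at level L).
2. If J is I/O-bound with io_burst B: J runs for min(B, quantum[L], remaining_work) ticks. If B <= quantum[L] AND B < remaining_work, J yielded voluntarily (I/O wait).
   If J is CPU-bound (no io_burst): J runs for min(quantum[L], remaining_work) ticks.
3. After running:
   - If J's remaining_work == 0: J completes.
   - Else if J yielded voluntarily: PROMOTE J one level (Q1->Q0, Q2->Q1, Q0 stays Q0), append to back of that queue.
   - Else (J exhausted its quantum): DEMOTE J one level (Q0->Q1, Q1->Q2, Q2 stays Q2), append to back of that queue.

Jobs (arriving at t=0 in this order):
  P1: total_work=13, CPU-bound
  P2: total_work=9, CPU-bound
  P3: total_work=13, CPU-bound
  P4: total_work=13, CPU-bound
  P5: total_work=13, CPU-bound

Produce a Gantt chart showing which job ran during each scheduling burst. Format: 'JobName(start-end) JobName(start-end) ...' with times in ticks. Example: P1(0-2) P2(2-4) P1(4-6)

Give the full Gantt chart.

t=0-3: P1@Q0 runs 3, rem=10, quantum used, demote→Q1. Q0=[P2,P3,P4,P5] Q1=[P1] Q2=[]
t=3-6: P2@Q0 runs 3, rem=6, quantum used, demote→Q1. Q0=[P3,P4,P5] Q1=[P1,P2] Q2=[]
t=6-9: P3@Q0 runs 3, rem=10, quantum used, demote→Q1. Q0=[P4,P5] Q1=[P1,P2,P3] Q2=[]
t=9-12: P4@Q0 runs 3, rem=10, quantum used, demote→Q1. Q0=[P5] Q1=[P1,P2,P3,P4] Q2=[]
t=12-15: P5@Q0 runs 3, rem=10, quantum used, demote→Q1. Q0=[] Q1=[P1,P2,P3,P4,P5] Q2=[]
t=15-19: P1@Q1 runs 4, rem=6, quantum used, demote→Q2. Q0=[] Q1=[P2,P3,P4,P5] Q2=[P1]
t=19-23: P2@Q1 runs 4, rem=2, quantum used, demote→Q2. Q0=[] Q1=[P3,P4,P5] Q2=[P1,P2]
t=23-27: P3@Q1 runs 4, rem=6, quantum used, demote→Q2. Q0=[] Q1=[P4,P5] Q2=[P1,P2,P3]
t=27-31: P4@Q1 runs 4, rem=6, quantum used, demote→Q2. Q0=[] Q1=[P5] Q2=[P1,P2,P3,P4]
t=31-35: P5@Q1 runs 4, rem=6, quantum used, demote→Q2. Q0=[] Q1=[] Q2=[P1,P2,P3,P4,P5]
t=35-41: P1@Q2 runs 6, rem=0, completes. Q0=[] Q1=[] Q2=[P2,P3,P4,P5]
t=41-43: P2@Q2 runs 2, rem=0, completes. Q0=[] Q1=[] Q2=[P3,P4,P5]
t=43-49: P3@Q2 runs 6, rem=0, completes. Q0=[] Q1=[] Q2=[P4,P5]
t=49-55: P4@Q2 runs 6, rem=0, completes. Q0=[] Q1=[] Q2=[P5]
t=55-61: P5@Q2 runs 6, rem=0, completes. Q0=[] Q1=[] Q2=[]

Answer: P1(0-3) P2(3-6) P3(6-9) P4(9-12) P5(12-15) P1(15-19) P2(19-23) P3(23-27) P4(27-31) P5(31-35) P1(35-41) P2(41-43) P3(43-49) P4(49-55) P5(55-61)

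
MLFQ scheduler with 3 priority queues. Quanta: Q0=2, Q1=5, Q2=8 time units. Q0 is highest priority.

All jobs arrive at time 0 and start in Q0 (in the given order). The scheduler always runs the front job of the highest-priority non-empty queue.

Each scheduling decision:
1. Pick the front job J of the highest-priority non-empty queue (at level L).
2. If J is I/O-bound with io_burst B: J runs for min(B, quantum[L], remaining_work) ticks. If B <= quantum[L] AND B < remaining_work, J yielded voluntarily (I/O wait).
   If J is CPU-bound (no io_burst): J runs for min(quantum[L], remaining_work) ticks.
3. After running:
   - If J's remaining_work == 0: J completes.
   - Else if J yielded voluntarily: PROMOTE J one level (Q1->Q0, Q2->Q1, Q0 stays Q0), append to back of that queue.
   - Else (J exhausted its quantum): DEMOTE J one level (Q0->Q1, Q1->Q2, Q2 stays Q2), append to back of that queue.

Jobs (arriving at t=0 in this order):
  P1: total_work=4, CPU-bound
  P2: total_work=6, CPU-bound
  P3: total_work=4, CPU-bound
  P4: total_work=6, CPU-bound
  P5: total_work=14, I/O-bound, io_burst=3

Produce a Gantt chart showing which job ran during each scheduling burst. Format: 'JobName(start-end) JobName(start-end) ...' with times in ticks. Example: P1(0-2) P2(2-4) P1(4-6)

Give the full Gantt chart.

Answer: P1(0-2) P2(2-4) P3(4-6) P4(6-8) P5(8-10) P1(10-12) P2(12-16) P3(16-18) P4(18-22) P5(22-25) P5(25-27) P5(27-30) P5(30-32) P5(32-34)

Derivation:
t=0-2: P1@Q0 runs 2, rem=2, quantum used, demote→Q1. Q0=[P2,P3,P4,P5] Q1=[P1] Q2=[]
t=2-4: P2@Q0 runs 2, rem=4, quantum used, demote→Q1. Q0=[P3,P4,P5] Q1=[P1,P2] Q2=[]
t=4-6: P3@Q0 runs 2, rem=2, quantum used, demote→Q1. Q0=[P4,P5] Q1=[P1,P2,P3] Q2=[]
t=6-8: P4@Q0 runs 2, rem=4, quantum used, demote→Q1. Q0=[P5] Q1=[P1,P2,P3,P4] Q2=[]
t=8-10: P5@Q0 runs 2, rem=12, quantum used, demote→Q1. Q0=[] Q1=[P1,P2,P3,P4,P5] Q2=[]
t=10-12: P1@Q1 runs 2, rem=0, completes. Q0=[] Q1=[P2,P3,P4,P5] Q2=[]
t=12-16: P2@Q1 runs 4, rem=0, completes. Q0=[] Q1=[P3,P4,P5] Q2=[]
t=16-18: P3@Q1 runs 2, rem=0, completes. Q0=[] Q1=[P4,P5] Q2=[]
t=18-22: P4@Q1 runs 4, rem=0, completes. Q0=[] Q1=[P5] Q2=[]
t=22-25: P5@Q1 runs 3, rem=9, I/O yield, promote→Q0. Q0=[P5] Q1=[] Q2=[]
t=25-27: P5@Q0 runs 2, rem=7, quantum used, demote→Q1. Q0=[] Q1=[P5] Q2=[]
t=27-30: P5@Q1 runs 3, rem=4, I/O yield, promote→Q0. Q0=[P5] Q1=[] Q2=[]
t=30-32: P5@Q0 runs 2, rem=2, quantum used, demote→Q1. Q0=[] Q1=[P5] Q2=[]
t=32-34: P5@Q1 runs 2, rem=0, completes. Q0=[] Q1=[] Q2=[]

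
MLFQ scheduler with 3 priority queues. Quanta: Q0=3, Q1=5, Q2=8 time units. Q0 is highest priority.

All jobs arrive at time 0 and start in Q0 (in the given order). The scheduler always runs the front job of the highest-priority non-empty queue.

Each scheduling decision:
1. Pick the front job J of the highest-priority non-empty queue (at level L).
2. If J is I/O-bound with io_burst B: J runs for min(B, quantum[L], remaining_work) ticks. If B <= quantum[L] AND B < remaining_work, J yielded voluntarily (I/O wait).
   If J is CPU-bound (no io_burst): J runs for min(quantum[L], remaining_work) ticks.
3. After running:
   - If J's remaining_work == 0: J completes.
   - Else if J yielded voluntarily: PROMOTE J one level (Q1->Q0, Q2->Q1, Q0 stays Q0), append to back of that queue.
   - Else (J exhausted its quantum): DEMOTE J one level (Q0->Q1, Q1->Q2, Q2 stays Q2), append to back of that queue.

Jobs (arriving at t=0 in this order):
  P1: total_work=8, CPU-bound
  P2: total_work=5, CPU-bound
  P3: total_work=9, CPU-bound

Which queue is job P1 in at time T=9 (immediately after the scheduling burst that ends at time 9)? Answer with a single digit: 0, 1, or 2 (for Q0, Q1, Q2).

t=0-3: P1@Q0 runs 3, rem=5, quantum used, demote→Q1. Q0=[P2,P3] Q1=[P1] Q2=[]
t=3-6: P2@Q0 runs 3, rem=2, quantum used, demote→Q1. Q0=[P3] Q1=[P1,P2] Q2=[]
t=6-9: P3@Q0 runs 3, rem=6, quantum used, demote→Q1. Q0=[] Q1=[P1,P2,P3] Q2=[]
t=9-14: P1@Q1 runs 5, rem=0, completes. Q0=[] Q1=[P2,P3] Q2=[]
t=14-16: P2@Q1 runs 2, rem=0, completes. Q0=[] Q1=[P3] Q2=[]
t=16-21: P3@Q1 runs 5, rem=1, quantum used, demote→Q2. Q0=[] Q1=[] Q2=[P3]
t=21-22: P3@Q2 runs 1, rem=0, completes. Q0=[] Q1=[] Q2=[]

Answer: 1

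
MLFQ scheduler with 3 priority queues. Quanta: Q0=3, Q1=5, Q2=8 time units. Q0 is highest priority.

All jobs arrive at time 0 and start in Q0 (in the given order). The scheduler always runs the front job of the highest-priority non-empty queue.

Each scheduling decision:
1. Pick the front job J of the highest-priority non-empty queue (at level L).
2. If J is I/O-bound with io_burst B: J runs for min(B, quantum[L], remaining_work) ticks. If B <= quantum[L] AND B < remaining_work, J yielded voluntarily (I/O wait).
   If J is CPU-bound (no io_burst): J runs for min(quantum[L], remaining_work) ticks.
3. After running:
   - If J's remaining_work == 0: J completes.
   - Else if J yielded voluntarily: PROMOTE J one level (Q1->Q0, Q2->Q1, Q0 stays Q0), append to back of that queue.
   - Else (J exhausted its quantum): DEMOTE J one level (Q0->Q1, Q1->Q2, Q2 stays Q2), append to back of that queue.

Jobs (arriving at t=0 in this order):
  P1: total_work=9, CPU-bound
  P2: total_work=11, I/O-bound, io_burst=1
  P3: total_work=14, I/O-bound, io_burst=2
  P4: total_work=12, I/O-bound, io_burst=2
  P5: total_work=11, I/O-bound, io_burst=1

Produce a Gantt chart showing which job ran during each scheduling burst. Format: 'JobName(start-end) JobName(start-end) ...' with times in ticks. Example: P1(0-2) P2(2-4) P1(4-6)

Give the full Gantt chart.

t=0-3: P1@Q0 runs 3, rem=6, quantum used, demote→Q1. Q0=[P2,P3,P4,P5] Q1=[P1] Q2=[]
t=3-4: P2@Q0 runs 1, rem=10, I/O yield, promote→Q0. Q0=[P3,P4,P5,P2] Q1=[P1] Q2=[]
t=4-6: P3@Q0 runs 2, rem=12, I/O yield, promote→Q0. Q0=[P4,P5,P2,P3] Q1=[P1] Q2=[]
t=6-8: P4@Q0 runs 2, rem=10, I/O yield, promote→Q0. Q0=[P5,P2,P3,P4] Q1=[P1] Q2=[]
t=8-9: P5@Q0 runs 1, rem=10, I/O yield, promote→Q0. Q0=[P2,P3,P4,P5] Q1=[P1] Q2=[]
t=9-10: P2@Q0 runs 1, rem=9, I/O yield, promote→Q0. Q0=[P3,P4,P5,P2] Q1=[P1] Q2=[]
t=10-12: P3@Q0 runs 2, rem=10, I/O yield, promote→Q0. Q0=[P4,P5,P2,P3] Q1=[P1] Q2=[]
t=12-14: P4@Q0 runs 2, rem=8, I/O yield, promote→Q0. Q0=[P5,P2,P3,P4] Q1=[P1] Q2=[]
t=14-15: P5@Q0 runs 1, rem=9, I/O yield, promote→Q0. Q0=[P2,P3,P4,P5] Q1=[P1] Q2=[]
t=15-16: P2@Q0 runs 1, rem=8, I/O yield, promote→Q0. Q0=[P3,P4,P5,P2] Q1=[P1] Q2=[]
t=16-18: P3@Q0 runs 2, rem=8, I/O yield, promote→Q0. Q0=[P4,P5,P2,P3] Q1=[P1] Q2=[]
t=18-20: P4@Q0 runs 2, rem=6, I/O yield, promote→Q0. Q0=[P5,P2,P3,P4] Q1=[P1] Q2=[]
t=20-21: P5@Q0 runs 1, rem=8, I/O yield, promote→Q0. Q0=[P2,P3,P4,P5] Q1=[P1] Q2=[]
t=21-22: P2@Q0 runs 1, rem=7, I/O yield, promote→Q0. Q0=[P3,P4,P5,P2] Q1=[P1] Q2=[]
t=22-24: P3@Q0 runs 2, rem=6, I/O yield, promote→Q0. Q0=[P4,P5,P2,P3] Q1=[P1] Q2=[]
t=24-26: P4@Q0 runs 2, rem=4, I/O yield, promote→Q0. Q0=[P5,P2,P3,P4] Q1=[P1] Q2=[]
t=26-27: P5@Q0 runs 1, rem=7, I/O yield, promote→Q0. Q0=[P2,P3,P4,P5] Q1=[P1] Q2=[]
t=27-28: P2@Q0 runs 1, rem=6, I/O yield, promote→Q0. Q0=[P3,P4,P5,P2] Q1=[P1] Q2=[]
t=28-30: P3@Q0 runs 2, rem=4, I/O yield, promote→Q0. Q0=[P4,P5,P2,P3] Q1=[P1] Q2=[]
t=30-32: P4@Q0 runs 2, rem=2, I/O yield, promote→Q0. Q0=[P5,P2,P3,P4] Q1=[P1] Q2=[]
t=32-33: P5@Q0 runs 1, rem=6, I/O yield, promote→Q0. Q0=[P2,P3,P4,P5] Q1=[P1] Q2=[]
t=33-34: P2@Q0 runs 1, rem=5, I/O yield, promote→Q0. Q0=[P3,P4,P5,P2] Q1=[P1] Q2=[]
t=34-36: P3@Q0 runs 2, rem=2, I/O yield, promote→Q0. Q0=[P4,P5,P2,P3] Q1=[P1] Q2=[]
t=36-38: P4@Q0 runs 2, rem=0, completes. Q0=[P5,P2,P3] Q1=[P1] Q2=[]
t=38-39: P5@Q0 runs 1, rem=5, I/O yield, promote→Q0. Q0=[P2,P3,P5] Q1=[P1] Q2=[]
t=39-40: P2@Q0 runs 1, rem=4, I/O yield, promote→Q0. Q0=[P3,P5,P2] Q1=[P1] Q2=[]
t=40-42: P3@Q0 runs 2, rem=0, completes. Q0=[P5,P2] Q1=[P1] Q2=[]
t=42-43: P5@Q0 runs 1, rem=4, I/O yield, promote→Q0. Q0=[P2,P5] Q1=[P1] Q2=[]
t=43-44: P2@Q0 runs 1, rem=3, I/O yield, promote→Q0. Q0=[P5,P2] Q1=[P1] Q2=[]
t=44-45: P5@Q0 runs 1, rem=3, I/O yield, promote→Q0. Q0=[P2,P5] Q1=[P1] Q2=[]
t=45-46: P2@Q0 runs 1, rem=2, I/O yield, promote→Q0. Q0=[P5,P2] Q1=[P1] Q2=[]
t=46-47: P5@Q0 runs 1, rem=2, I/O yield, promote→Q0. Q0=[P2,P5] Q1=[P1] Q2=[]
t=47-48: P2@Q0 runs 1, rem=1, I/O yield, promote→Q0. Q0=[P5,P2] Q1=[P1] Q2=[]
t=48-49: P5@Q0 runs 1, rem=1, I/O yield, promote→Q0. Q0=[P2,P5] Q1=[P1] Q2=[]
t=49-50: P2@Q0 runs 1, rem=0, completes. Q0=[P5] Q1=[P1] Q2=[]
t=50-51: P5@Q0 runs 1, rem=0, completes. Q0=[] Q1=[P1] Q2=[]
t=51-56: P1@Q1 runs 5, rem=1, quantum used, demote→Q2. Q0=[] Q1=[] Q2=[P1]
t=56-57: P1@Q2 runs 1, rem=0, completes. Q0=[] Q1=[] Q2=[]

Answer: P1(0-3) P2(3-4) P3(4-6) P4(6-8) P5(8-9) P2(9-10) P3(10-12) P4(12-14) P5(14-15) P2(15-16) P3(16-18) P4(18-20) P5(20-21) P2(21-22) P3(22-24) P4(24-26) P5(26-27) P2(27-28) P3(28-30) P4(30-32) P5(32-33) P2(33-34) P3(34-36) P4(36-38) P5(38-39) P2(39-40) P3(40-42) P5(42-43) P2(43-44) P5(44-45) P2(45-46) P5(46-47) P2(47-48) P5(48-49) P2(49-50) P5(50-51) P1(51-56) P1(56-57)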